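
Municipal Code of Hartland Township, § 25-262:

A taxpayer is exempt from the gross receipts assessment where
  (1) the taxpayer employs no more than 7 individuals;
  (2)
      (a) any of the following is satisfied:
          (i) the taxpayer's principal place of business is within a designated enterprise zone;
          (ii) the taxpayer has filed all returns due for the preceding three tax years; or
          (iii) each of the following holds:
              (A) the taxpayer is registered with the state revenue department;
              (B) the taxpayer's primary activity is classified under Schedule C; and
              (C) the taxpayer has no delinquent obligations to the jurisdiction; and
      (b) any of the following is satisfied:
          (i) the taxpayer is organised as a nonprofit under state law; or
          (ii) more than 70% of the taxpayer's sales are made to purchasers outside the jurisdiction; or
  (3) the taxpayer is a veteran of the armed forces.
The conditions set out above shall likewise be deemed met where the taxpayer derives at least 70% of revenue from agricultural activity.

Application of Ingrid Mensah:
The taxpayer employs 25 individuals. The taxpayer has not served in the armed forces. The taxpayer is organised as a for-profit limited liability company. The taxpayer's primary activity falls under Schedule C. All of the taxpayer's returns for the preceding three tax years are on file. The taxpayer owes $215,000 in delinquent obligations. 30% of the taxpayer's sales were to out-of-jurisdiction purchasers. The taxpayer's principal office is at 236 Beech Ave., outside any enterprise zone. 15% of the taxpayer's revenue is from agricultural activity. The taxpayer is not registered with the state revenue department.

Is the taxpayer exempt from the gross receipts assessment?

(1) ≤ 7 employees — fails.
(i) in enterprise zone — fails.
(ii) returns current — holds.
(A) state-registered — not met.
(B) Schedule C activity — holds.
(C) no delinquency — fails.
(iii) = F AND T AND F = false.
So (a) is satisfied (F OR T OR F).
(i) nonprofit — not met.
(ii) >70% out-of-jur. sales — not satisfied.
So (b) is not satisfied (F OR F).
(2): T AND F → false.
(3) veteran — not satisfied.
Overall: F OR F OR F → false.
Exception (≥70% agricultural) — not satisfied.
Result: main false OR exception false → false.

No — not exempt.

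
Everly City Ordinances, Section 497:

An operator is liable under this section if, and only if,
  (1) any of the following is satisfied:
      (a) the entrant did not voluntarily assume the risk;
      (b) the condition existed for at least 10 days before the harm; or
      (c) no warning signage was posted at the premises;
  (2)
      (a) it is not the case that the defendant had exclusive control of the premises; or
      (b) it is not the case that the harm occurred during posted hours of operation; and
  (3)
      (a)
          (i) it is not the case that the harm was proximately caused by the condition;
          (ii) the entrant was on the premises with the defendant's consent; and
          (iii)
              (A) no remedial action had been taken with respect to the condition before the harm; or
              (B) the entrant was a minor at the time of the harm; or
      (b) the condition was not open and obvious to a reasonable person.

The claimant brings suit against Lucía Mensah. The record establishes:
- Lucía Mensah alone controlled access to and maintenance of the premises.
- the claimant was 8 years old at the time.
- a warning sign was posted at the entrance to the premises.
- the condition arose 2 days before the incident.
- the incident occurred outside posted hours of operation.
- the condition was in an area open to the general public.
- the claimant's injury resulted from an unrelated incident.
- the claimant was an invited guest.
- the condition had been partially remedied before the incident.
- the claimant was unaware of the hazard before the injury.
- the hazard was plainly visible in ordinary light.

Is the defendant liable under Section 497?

(a) no assumed risk — met.
(b) condition ≥10 days old — fails.
(c) no signage posted — fails.
So (1) is satisfied (T OR F OR F).
(a) not (exclusive control) — not satisfied.
(b) not (during posted hours) — satisfied.
(2) = F OR T = true.
(i) not (proximate cause) — holds.
(ii) consent to enter — satisfied.
(A) no remedial action — not satisfied.
(B) entrant a minor — met.
So (iii) is satisfied (F OR T).
(a): T AND T AND T → true.
(b) not open/obvious — fails.
(3): T OR F → true.
Overall: T AND T AND T → true.

Yes — liable.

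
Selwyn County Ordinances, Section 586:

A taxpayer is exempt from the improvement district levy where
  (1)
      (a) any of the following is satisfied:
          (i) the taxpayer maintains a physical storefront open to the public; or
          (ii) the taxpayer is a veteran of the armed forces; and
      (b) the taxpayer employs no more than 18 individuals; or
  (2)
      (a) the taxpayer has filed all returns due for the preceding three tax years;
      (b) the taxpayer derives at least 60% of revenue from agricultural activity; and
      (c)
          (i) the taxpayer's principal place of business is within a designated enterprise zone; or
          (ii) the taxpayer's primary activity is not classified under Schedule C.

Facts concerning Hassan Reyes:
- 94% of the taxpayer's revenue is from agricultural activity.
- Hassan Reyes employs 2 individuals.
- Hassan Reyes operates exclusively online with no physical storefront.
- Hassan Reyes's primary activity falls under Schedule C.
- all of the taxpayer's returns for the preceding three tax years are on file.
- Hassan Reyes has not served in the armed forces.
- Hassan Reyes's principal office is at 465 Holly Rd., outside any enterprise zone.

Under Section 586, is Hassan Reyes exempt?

No — not exempt.

(i) has storefront — not satisfied.
(ii) veteran — not satisfied.
(a): F OR F → false.
(b) ≤ 18 employees — met.
So (1) is not satisfied (F AND T).
(a) returns current — satisfied.
(b) ≥60% agricultural — holds.
(i) in enterprise zone — not met.
(ii) not (Schedule C activity) — fails.
(c): F OR F → false.
(2) = T AND T AND F = false.
Overall: F OR F → false.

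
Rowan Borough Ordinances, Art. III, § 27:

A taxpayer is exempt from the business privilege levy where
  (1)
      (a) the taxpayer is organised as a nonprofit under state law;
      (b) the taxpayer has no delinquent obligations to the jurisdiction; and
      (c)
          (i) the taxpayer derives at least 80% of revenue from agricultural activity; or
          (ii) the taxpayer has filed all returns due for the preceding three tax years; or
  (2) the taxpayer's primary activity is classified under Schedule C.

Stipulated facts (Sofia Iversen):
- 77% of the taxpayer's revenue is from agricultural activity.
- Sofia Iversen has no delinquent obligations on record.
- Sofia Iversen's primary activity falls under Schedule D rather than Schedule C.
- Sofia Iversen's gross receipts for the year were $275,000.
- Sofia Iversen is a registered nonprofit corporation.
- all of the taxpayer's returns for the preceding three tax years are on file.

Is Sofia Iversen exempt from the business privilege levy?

Yes — exempt.

(a) nonprofit — satisfied.
(b) no delinquency — holds.
(i) ≥80% agricultural — not satisfied.
(ii) returns current — met.
(c): F OR T → true.
(1) = T AND T AND T = true.
(2) Schedule C activity — not met.
Overall: T OR F → true.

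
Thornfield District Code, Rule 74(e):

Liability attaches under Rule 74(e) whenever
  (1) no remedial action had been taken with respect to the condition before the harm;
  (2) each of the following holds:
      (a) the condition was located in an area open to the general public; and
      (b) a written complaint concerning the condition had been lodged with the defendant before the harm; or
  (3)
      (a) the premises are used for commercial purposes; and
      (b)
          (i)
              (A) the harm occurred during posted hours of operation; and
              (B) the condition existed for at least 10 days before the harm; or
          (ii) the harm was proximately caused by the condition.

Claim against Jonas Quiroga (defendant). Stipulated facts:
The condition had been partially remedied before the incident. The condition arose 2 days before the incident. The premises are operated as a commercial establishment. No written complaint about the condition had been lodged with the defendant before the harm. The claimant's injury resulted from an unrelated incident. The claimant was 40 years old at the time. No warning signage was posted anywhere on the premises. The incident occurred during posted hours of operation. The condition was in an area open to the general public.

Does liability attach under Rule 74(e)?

No — not liable.

(1) no remedial action — not satisfied.
(a) public area — met.
(b) complaint lodged — not met.
So (2) is not satisfied (T AND F).
(a) commercial use — holds.
(A) during posted hours — satisfied.
(B) condition ≥10 days old — not met.
So (i) is not satisfied (T AND F).
(ii) proximate cause — not met.
So (b) is not satisfied (F OR F).
So (3) is not satisfied (T AND F).
Overall = F OR F OR F = false.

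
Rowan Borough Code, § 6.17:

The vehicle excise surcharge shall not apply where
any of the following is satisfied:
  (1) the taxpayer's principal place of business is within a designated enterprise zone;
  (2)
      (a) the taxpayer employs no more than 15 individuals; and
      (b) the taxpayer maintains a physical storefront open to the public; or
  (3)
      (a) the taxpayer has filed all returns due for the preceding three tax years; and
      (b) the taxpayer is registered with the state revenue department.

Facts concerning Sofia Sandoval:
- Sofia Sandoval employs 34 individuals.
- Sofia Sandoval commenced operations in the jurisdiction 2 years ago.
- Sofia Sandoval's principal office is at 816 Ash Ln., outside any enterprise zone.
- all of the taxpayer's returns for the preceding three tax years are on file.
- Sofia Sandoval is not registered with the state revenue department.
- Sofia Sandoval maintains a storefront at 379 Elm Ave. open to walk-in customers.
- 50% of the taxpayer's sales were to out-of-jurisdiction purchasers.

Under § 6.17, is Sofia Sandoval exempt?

No — not exempt.

(1) in enterprise zone — not satisfied.
(a) ≤ 15 employees — not satisfied.
(b) has storefront — satisfied.
(2) = F AND T = false.
(a) returns current — satisfied.
(b) state-registered — not met.
(3) = T AND F = false.
Overall = F OR F OR F = false.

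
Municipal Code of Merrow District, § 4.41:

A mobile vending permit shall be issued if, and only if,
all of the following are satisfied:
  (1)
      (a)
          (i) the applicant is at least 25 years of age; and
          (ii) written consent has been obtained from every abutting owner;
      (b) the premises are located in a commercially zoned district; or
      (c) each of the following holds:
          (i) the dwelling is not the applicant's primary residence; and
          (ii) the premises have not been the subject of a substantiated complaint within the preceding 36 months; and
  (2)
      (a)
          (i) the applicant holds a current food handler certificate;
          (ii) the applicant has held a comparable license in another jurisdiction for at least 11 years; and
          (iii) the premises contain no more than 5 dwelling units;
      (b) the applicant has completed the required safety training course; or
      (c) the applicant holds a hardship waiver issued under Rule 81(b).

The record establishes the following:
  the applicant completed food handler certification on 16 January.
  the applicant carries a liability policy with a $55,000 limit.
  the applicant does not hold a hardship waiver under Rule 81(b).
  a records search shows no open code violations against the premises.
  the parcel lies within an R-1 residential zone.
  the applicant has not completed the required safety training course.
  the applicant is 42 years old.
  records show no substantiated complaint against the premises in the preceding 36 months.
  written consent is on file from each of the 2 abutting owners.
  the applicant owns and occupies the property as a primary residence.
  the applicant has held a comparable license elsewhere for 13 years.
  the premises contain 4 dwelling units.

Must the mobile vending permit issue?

Yes — granted.

(i) age ≥ 25 — holds.
(ii) all abutters consent — satisfied.
(a): T AND T → true.
(b) commercially zoned — fails.
(i) not (primary residence) — not met.
(ii) no complaint in 36 mo. — holds.
So (c) is not satisfied (F AND T).
So (1) is satisfied (T OR F OR F).
(i) food handler cert. — holds.
(ii) prior license ≥ 11 yr — met.
(iii) ≤ 5 units — met.
(a): T AND T AND T → true.
(b) safety training — not satisfied.
(c) hardship waiver — fails.
(2) = T OR F OR F = true.
So Overall is satisfied (T AND T).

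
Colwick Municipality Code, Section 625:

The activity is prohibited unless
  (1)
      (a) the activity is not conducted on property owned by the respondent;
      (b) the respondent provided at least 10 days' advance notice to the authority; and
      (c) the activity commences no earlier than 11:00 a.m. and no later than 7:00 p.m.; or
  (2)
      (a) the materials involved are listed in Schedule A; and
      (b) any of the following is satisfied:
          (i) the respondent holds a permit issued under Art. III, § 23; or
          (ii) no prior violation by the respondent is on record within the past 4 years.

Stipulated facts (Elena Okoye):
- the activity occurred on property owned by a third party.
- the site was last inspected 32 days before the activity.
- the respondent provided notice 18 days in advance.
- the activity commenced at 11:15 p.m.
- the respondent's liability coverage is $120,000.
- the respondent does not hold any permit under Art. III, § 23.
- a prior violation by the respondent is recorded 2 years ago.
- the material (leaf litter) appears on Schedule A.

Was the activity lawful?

(a) not (own property) — met.
(b) ≥10 days' notice — satisfied.
(c) start within hours — not met.
(1) = T AND T AND F = false.
(a) Schedule A material — met.
(i) holds permit — not met.
(ii) no prior violation — fails.
(b): F OR F → false.
(2): T AND F → false.
Overall: F OR F → false.

No — unlawful.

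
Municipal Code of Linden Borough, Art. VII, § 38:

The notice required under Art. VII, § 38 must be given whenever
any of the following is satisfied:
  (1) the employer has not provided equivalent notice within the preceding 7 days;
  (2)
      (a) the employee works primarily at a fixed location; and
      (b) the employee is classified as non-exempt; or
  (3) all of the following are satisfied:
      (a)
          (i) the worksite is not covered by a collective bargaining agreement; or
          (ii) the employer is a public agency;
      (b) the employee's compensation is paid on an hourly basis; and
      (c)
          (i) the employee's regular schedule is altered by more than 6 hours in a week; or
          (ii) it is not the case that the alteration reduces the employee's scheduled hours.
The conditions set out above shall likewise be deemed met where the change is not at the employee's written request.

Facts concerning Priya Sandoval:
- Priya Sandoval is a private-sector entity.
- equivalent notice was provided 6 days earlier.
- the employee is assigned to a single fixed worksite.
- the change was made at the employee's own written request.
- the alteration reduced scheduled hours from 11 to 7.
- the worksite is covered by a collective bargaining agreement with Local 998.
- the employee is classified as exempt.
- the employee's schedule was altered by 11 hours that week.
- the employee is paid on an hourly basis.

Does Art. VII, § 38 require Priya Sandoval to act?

(1) no recent notice — fails.
(a) fixed location — satisfied.
(b) non-exempt — fails.
(2): T AND F → false.
(i) no CBA — not satisfied.
(ii) public agency — fails.
(a) = F OR F = false.
(b) hourly-paid — satisfied.
(i) schedule shift > 6h — holds.
(ii) not (hours reduced) — not satisfied.
(c): T OR F → true.
(3): F AND T AND T → false.
Overall = F OR F OR F = false.
Exception (not employee-requested) — not satisfied.
Result: main false OR exception false → false.

No — not required.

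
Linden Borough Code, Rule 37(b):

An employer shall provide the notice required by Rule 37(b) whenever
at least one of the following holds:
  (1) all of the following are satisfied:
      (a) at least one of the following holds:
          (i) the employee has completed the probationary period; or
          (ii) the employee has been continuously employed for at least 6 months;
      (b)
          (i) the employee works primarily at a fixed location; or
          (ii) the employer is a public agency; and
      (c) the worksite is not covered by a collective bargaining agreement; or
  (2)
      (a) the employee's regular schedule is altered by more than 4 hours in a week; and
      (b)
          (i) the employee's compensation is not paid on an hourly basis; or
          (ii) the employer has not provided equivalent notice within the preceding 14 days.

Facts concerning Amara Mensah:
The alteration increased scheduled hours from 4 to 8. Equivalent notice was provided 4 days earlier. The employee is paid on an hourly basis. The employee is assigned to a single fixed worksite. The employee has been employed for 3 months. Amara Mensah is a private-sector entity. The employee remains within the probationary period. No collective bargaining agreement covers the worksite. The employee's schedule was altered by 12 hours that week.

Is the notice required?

No — not required.

(i) past probation — not met.
(ii) tenure ≥ 6 mo. — not satisfied.
So (a) is not satisfied (F OR F).
(i) fixed location — met.
(ii) public agency — not met.
(b) = T OR F = true.
(c) no CBA — holds.
(1) = F AND T AND T = false.
(a) schedule shift > 4h — met.
(i) not (hourly-paid) — not met.
(ii) no recent notice — fails.
(b) = F OR F = false.
So (2) is not satisfied (T AND F).
Overall = F OR F = false.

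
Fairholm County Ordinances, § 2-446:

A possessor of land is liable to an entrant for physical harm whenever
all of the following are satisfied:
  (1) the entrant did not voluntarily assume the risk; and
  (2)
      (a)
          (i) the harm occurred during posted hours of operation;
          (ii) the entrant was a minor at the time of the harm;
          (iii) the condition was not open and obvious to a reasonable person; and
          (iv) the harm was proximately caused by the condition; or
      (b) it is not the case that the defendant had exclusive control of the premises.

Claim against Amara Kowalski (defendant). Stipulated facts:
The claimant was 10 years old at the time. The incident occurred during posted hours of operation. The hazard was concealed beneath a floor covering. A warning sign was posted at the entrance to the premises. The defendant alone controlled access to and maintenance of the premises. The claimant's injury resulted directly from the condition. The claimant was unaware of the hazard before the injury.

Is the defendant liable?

(1) no assumed risk — met.
(i) during posted hours — holds.
(ii) entrant a minor — met.
(iii) not open/obvious — holds.
(iv) proximate cause — met.
(a): T AND T AND T AND T → true.
(b) not (exclusive control) — fails.
(2): T OR F → true.
So Overall is satisfied (T AND T).

Yes — liable.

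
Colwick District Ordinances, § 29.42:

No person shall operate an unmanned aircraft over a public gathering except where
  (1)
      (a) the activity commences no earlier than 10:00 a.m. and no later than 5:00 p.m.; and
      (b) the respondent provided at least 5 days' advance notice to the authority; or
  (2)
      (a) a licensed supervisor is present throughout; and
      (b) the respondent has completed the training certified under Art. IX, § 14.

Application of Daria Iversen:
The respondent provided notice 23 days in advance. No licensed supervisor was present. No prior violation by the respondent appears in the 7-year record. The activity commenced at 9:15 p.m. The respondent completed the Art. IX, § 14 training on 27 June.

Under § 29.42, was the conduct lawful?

No — unlawful.

(a) start within hours — not satisfied.
(b) ≥5 days' notice — satisfied.
(1): F AND T → false.
(a) supervisor present — not satisfied.
(b) training certified — met.
So (2) is not satisfied (F AND T).
Overall: F OR F → false.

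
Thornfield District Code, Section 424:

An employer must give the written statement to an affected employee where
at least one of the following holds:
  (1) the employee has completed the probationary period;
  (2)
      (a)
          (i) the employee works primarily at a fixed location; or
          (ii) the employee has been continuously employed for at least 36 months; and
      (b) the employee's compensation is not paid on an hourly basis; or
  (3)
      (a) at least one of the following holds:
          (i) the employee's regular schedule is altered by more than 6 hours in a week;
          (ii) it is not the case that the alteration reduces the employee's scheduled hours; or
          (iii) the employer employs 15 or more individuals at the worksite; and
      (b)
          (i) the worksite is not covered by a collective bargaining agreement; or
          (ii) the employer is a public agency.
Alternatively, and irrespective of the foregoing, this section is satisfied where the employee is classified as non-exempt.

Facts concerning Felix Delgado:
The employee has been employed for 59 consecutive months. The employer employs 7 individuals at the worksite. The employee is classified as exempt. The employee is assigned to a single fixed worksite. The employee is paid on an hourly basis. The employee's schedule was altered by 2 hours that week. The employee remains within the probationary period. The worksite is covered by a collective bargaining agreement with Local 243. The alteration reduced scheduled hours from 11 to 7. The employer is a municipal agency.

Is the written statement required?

No — not required.

(1) past probation — not met.
(i) fixed location — holds.
(ii) tenure ≥ 36 mo. — satisfied.
So (a) is satisfied (T OR T).
(b) not (hourly-paid) — fails.
(2): T AND F → false.
(i) schedule shift > 6h — not satisfied.
(ii) not (hours reduced) — not satisfied.
(iii) ≥ 15 at site — not satisfied.
(a): F OR F OR F → false.
(i) no CBA — not met.
(ii) public agency — satisfied.
(b): F OR T → true.
(3): F AND T → false.
So Overall is not satisfied (F OR F OR F).
Exception (non-exempt) — not satisfied.
Result: main false OR exception false → false.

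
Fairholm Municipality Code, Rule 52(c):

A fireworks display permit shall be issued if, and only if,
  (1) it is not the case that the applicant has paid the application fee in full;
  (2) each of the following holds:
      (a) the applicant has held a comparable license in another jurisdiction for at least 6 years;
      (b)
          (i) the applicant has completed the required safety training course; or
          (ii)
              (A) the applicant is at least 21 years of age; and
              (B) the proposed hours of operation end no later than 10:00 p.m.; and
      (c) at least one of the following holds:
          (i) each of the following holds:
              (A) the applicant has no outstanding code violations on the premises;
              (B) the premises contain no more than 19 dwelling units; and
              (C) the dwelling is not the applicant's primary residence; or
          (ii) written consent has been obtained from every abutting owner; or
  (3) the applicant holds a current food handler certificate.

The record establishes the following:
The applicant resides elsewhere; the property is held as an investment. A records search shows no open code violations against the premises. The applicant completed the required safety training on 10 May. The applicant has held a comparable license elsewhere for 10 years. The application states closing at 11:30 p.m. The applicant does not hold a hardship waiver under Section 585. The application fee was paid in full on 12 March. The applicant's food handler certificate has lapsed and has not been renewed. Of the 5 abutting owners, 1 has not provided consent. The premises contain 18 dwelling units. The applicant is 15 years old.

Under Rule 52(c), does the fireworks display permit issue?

(1) not (fee paid) — fails.
(a) prior license ≥ 6 yr — met.
(i) safety training — met.
(A) age ≥ 21 — not met.
(B) closes by 10 p.m. — not satisfied.
(ii): F AND F → false.
(b) = T OR F = true.
(A) no code violations — holds.
(B) ≤ 19 units — holds.
(C) not (primary residence) — holds.
(i) = T AND T AND T = true.
(ii) all abutters consent — not satisfied.
So (c) is satisfied (T OR F).
(2): T AND T AND T → true.
(3) food handler cert. — not satisfied.
So Overall is satisfied (F OR T OR F).

Yes — granted.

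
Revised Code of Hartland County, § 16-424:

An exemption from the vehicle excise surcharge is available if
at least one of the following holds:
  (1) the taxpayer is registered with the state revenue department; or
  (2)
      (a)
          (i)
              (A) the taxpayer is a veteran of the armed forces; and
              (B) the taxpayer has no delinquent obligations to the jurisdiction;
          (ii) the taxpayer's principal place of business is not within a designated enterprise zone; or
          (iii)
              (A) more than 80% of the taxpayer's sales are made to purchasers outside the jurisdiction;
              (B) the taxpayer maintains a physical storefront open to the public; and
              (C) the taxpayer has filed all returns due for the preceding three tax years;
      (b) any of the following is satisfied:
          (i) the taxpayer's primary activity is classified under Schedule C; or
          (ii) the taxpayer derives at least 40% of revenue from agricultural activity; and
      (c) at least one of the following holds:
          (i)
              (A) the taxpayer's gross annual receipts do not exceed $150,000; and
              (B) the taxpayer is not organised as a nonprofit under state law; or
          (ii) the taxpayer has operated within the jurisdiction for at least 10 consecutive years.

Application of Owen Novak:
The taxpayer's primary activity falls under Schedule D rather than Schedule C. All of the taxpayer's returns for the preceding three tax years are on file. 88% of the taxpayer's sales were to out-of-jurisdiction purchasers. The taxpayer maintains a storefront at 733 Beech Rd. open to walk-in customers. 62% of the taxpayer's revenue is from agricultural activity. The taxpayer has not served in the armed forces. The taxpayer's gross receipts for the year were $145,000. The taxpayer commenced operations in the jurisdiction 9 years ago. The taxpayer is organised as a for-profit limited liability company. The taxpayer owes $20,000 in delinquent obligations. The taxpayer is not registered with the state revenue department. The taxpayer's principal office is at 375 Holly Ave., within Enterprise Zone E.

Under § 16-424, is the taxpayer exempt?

(1) state-registered — fails.
(A) veteran — not satisfied.
(B) no delinquency — not met.
(i) = F AND F = false.
(ii) not (in enterprise zone) — not met.
(A) >80% out-of-jur. sales — holds.
(B) has storefront — met.
(C) returns current — holds.
So (iii) is satisfied (T AND T AND T).
So (a) is satisfied (F OR F OR T).
(i) Schedule C activity — fails.
(ii) ≥40% agricultural — holds.
(b) = F OR T = true.
(A) receipts ≤ $150,000 — met.
(B) not (nonprofit) — satisfied.
(i) = T AND T = true.
(ii) ≥ 10 yrs in jurisdiction — not satisfied.
(c): T OR F → true.
So (2) is satisfied (T AND T AND T).
So Overall is satisfied (F OR T).

Yes — exempt.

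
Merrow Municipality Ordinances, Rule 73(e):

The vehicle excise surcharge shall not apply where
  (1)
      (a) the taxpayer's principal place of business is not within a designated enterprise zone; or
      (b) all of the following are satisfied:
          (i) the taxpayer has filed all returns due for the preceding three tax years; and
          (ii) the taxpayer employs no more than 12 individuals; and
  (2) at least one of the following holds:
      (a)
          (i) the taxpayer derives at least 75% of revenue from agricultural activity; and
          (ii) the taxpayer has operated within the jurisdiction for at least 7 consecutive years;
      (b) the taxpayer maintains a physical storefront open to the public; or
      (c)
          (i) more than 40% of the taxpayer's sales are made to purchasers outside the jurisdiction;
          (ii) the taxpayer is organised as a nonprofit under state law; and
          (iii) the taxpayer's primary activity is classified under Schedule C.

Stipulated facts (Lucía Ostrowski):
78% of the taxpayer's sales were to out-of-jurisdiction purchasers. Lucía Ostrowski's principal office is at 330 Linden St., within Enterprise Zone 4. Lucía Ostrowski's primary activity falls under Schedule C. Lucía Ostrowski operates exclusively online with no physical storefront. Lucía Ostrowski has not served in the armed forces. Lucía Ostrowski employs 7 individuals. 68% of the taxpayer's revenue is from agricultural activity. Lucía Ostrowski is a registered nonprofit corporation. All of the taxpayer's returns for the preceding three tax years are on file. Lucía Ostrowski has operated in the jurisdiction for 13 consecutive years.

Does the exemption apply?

(a) not (in enterprise zone) — not satisfied.
(i) returns current — satisfied.
(ii) ≤ 12 employees — satisfied.
So (b) is satisfied (T AND T).
(1) = F OR T = true.
(i) ≥75% agricultural — not met.
(ii) ≥ 7 yrs in jurisdiction — met.
So (a) is not satisfied (F AND T).
(b) has storefront — not met.
(i) >40% out-of-jur. sales — holds.
(ii) nonprofit — satisfied.
(iii) Schedule C activity — met.
So (c) is satisfied (T AND T AND T).
(2) = F OR F OR T = true.
Overall = T AND T = true.

Yes — exempt.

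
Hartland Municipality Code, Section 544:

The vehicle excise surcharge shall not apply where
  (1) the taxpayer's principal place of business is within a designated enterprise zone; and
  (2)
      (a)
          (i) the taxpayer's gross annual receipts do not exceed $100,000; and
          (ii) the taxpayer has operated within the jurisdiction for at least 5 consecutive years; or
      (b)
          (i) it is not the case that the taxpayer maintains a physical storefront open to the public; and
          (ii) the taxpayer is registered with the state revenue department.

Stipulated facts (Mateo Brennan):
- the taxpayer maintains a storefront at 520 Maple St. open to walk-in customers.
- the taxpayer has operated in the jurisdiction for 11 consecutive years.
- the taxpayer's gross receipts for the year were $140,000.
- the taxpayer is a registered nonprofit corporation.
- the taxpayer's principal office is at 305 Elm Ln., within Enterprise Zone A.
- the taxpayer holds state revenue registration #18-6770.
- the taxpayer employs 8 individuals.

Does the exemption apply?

No — not exempt.

(1) in enterprise zone — holds.
(i) receipts ≤ $100,000 — not met.
(ii) ≥ 5 yrs in jurisdiction — holds.
So (a) is not satisfied (F AND T).
(i) not (has storefront) — not satisfied.
(ii) state-registered — satisfied.
(b) = F AND T = false.
(2): F OR F → false.
Overall = T AND F = false.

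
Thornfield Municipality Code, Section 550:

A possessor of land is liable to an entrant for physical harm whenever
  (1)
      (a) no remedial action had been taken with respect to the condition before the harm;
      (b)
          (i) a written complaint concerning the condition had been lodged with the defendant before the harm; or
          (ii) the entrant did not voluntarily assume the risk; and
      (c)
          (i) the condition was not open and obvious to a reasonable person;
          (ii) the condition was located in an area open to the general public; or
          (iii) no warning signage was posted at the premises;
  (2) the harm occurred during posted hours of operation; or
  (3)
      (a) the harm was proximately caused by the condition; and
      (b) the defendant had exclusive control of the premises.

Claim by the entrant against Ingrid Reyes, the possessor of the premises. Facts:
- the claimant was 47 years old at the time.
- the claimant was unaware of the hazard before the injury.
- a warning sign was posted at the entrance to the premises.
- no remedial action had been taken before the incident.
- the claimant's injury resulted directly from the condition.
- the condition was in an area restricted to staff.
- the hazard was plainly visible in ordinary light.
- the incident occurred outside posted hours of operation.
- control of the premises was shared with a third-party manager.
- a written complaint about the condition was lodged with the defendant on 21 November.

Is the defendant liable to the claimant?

No — not liable.

(a) no remedial action — met.
(i) complaint lodged — holds.
(ii) no assumed risk — met.
(b) = T OR T = true.
(i) not open/obvious — fails.
(ii) public area — fails.
(iii) no signage posted — not met.
So (c) is not satisfied (F OR F OR F).
(1) = T AND T AND F = false.
(2) during posted hours — fails.
(a) proximate cause — met.
(b) exclusive control — not satisfied.
(3) = T AND F = false.
Overall: F OR F OR F → false.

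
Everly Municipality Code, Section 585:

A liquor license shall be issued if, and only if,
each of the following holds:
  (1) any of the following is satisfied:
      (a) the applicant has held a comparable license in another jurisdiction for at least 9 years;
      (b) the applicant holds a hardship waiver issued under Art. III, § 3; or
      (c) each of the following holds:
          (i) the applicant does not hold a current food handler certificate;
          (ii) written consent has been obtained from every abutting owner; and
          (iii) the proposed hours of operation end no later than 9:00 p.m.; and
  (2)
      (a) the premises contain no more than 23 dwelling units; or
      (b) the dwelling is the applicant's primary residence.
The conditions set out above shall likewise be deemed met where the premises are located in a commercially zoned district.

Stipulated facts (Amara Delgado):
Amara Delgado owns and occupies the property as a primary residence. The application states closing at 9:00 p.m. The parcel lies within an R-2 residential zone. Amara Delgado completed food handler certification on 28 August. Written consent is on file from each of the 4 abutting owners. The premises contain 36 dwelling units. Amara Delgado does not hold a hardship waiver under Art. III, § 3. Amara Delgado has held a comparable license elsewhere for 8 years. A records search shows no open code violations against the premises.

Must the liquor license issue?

No — denied.

(a) prior license ≥ 9 yr — not satisfied.
(b) hardship waiver — fails.
(i) not (food handler cert.) — fails.
(ii) all abutters consent — met.
(iii) closes by 9 p.m. — holds.
So (c) is not satisfied (F AND T AND T).
(1) = F OR F OR F = false.
(a) ≤ 23 units — not met.
(b) primary residence — satisfied.
So (2) is satisfied (F OR T).
Overall: F AND T → false.
Exception (commercially zoned) — not satisfied.
Result: main false OR exception false → false.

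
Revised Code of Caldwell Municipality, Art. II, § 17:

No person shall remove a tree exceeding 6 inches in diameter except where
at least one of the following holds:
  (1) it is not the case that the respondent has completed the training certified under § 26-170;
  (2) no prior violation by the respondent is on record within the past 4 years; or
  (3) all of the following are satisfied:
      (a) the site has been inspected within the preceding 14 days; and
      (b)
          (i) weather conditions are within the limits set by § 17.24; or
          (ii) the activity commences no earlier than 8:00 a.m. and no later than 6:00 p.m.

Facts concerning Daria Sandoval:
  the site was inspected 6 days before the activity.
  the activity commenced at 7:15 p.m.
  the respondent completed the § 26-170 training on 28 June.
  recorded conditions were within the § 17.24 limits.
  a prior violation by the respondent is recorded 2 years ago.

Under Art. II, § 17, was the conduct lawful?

Yes — lawful.

(1) not (training certified) — not met.
(2) no prior violation — not met.
(a) site inspected — satisfied.
(i) weather ok — met.
(ii) start within hours — not met.
(b): T OR F → true.
(3): T AND T → true.
Overall = F OR F OR T = true.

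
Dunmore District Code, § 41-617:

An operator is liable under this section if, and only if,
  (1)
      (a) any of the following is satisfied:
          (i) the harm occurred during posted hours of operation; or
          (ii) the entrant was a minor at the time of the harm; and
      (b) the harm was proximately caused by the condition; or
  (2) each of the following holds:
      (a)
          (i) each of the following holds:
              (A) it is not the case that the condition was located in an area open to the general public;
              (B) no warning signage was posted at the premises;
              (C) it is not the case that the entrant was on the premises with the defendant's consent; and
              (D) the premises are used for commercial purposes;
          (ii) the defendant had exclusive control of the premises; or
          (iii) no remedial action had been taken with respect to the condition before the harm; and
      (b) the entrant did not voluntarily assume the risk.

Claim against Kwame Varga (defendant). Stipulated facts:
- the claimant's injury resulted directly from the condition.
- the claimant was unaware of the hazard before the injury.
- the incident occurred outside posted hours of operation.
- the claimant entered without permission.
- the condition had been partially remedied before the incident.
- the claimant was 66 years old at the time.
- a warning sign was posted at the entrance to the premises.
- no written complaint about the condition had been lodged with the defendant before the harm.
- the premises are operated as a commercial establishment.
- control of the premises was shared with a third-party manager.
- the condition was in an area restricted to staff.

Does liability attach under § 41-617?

No — not liable.

(i) during posted hours — not satisfied.
(ii) entrant a minor — not met.
So (a) is not satisfied (F OR F).
(b) proximate cause — satisfied.
(1) = F AND T = false.
(A) not (public area) — holds.
(B) no signage posted — not satisfied.
(C) not (consent to enter) — holds.
(D) commercial use — holds.
So (i) is not satisfied (T AND F AND T AND T).
(ii) exclusive control — fails.
(iii) no remedial action — not met.
(a): F OR F OR F → false.
(b) no assumed risk — satisfied.
So (2) is not satisfied (F AND T).
Overall: F OR F → false.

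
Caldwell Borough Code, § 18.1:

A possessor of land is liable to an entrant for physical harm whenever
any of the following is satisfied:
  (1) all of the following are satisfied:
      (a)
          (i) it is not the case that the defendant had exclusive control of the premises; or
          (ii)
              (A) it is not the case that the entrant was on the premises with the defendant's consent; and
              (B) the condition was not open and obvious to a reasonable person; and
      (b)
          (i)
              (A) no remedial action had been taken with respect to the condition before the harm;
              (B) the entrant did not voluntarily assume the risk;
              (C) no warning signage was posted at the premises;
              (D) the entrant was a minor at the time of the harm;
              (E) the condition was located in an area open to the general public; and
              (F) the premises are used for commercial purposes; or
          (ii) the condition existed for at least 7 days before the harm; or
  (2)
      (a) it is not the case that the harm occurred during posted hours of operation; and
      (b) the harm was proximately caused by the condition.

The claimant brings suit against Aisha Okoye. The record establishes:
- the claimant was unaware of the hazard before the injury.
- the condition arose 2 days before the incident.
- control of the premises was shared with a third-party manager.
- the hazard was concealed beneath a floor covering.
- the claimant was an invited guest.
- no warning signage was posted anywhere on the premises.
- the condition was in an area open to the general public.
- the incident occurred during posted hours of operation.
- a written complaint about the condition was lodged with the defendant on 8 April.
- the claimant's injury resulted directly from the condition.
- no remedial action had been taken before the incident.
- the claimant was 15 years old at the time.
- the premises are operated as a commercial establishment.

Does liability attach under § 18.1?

Yes — liable.

(i) not (exclusive control) — holds.
(A) not (consent to enter) — fails.
(B) not open/obvious — holds.
(ii): F AND T → false.
(a): T OR F → true.
(A) no remedial action — holds.
(B) no assumed risk — met.
(C) no signage posted — holds.
(D) entrant a minor — satisfied.
(E) public area — met.
(F) commercial use — holds.
(i): T AND T AND T AND T AND T AND T → true.
(ii) condition ≥7 days old — fails.
(b): T OR F → true.
(1) = T AND T = true.
(a) not (during posted hours) — not satisfied.
(b) proximate cause — satisfied.
So (2) is not satisfied (F AND T).
So Overall is satisfied (T OR F).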